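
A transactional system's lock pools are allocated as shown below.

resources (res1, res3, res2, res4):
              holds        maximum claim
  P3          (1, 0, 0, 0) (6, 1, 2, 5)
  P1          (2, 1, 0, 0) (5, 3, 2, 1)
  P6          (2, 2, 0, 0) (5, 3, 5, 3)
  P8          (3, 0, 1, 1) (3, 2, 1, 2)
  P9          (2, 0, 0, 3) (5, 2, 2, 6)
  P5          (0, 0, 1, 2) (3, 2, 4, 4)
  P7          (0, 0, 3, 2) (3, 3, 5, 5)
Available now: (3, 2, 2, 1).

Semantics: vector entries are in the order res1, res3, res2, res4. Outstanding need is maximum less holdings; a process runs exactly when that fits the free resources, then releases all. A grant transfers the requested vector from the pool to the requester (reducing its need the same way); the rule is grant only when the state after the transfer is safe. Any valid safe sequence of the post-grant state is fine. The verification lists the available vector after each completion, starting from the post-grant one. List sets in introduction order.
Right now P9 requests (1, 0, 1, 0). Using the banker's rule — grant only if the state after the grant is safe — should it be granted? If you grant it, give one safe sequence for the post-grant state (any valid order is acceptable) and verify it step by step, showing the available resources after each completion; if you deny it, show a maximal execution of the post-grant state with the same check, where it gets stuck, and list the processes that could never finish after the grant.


DENY — the pretend-granted state is unsafe.
Key observation: after P8, P1 the pool peaks at (7, 3, 2, 2), and each blocked process is short somewhere: P3 on res4; P6 on res2, res4; P9 on res4; P5 on res2; P7 on res4.
After a pretend grant, a maximal execution: P8, P1 — then nothing else fits. Verifying each step:
  pool = (2, 2, 1, 1)
  P8 needs (0, 2, 0, 1) <= (2, 2, 1, 1) -> finishes; pool += (3, 0, 1, 1) = (5, 2, 2, 2)
  P1 needs (3, 2, 2, 1) <= (5, 2, 2, 2) -> finishes; pool += (2, 1, 0, 0) = (7, 3, 2, 2)
  P3 still needs (5, 1, 2, 5) but only (7, 3, 2, 2) is free — short on res4
  P6 still needs (3, 1, 5, 3) but only (7, 3, 2, 2) is free — short on res2 and res4
  P9 still needs (2, 2, 1, 3) but only (7, 3, 2, 2) is free — short on res4
  P5 still needs (3, 2, 3, 2) but only (7, 3, 2, 2) is free — short on res2
  P7 still needs (3, 3, 2, 3) but only (7, 3, 2, 2) is free — short on res4
Processes that could never finish after the grant: P3, P6, P9, P5 and P7.


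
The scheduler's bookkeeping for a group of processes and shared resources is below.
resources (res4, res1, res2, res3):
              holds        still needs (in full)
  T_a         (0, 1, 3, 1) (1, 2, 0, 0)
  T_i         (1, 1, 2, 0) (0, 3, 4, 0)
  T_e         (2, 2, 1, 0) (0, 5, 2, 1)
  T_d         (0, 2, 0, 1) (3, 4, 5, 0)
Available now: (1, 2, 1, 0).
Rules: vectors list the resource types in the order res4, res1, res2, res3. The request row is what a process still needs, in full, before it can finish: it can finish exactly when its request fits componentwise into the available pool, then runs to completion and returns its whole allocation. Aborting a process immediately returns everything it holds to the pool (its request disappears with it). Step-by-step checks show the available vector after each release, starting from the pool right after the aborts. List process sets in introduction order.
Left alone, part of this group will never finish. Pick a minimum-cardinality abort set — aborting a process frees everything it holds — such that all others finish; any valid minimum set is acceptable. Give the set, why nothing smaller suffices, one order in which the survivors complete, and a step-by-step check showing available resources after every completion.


The answer: abort T_e.
Key observation: the returned (2, 2, 1, 0) from T_e is what brings T_d — unrunnable before, under any order — into play at step 3.
Minimality: the empty abort set fails — the state is deadlocked as it stands.
Survivors finish in the order: T_a, T_i, T_d. Check, step by step (pool after the aborts first):
  pool = (3, 4, 2, 0)
  T_a needs (1, 2, 0, 0) <= (3, 4, 2, 0) -> finishes; pool += (0, 1, 3, 1) = (3, 5, 5, 1)
  T_i needs (0, 3, 4, 0) <= (3, 5, 5, 1) -> finishes; pool += (1, 1, 2, 0) = (4, 6, 7, 1)
  T_d needs (3, 4, 5, 0) <= (4, 6, 7, 1) -> finishes; pool += (0, 2, 0, 1) = (4, 8, 7, 2)


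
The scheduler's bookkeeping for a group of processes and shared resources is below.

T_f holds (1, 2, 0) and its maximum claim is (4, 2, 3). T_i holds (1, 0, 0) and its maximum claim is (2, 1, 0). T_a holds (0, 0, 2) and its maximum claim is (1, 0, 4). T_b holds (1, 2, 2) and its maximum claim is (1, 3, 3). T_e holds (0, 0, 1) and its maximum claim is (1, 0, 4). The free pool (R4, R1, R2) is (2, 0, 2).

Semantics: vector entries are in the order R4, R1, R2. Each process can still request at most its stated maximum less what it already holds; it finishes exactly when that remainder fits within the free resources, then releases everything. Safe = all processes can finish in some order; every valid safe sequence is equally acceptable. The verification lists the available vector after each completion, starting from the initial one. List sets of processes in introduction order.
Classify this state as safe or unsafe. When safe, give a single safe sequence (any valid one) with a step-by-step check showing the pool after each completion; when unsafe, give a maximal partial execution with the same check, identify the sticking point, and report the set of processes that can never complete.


UNSAFE.
Key observation: after T_a, T_e the pool peaks at (2, 0, 5), and each blocked process is short somewhere: T_f on R4; T_i on R1; T_b on R1.
A maximal execution: T_a, T_e — then nothing else fits. Step-by-step check:
  pool = (2, 0, 2)
  run T_a (needs (1, 0, 2), free (2, 0, 2)); after release of (0, 0, 2) the pool is (2, 0, 4)
  run T_e (needs (1, 0, 3), free (2, 0, 4)); after release of (0, 0, 1) the pool is (2, 0, 5)
  blocked: T_f wants (3, 0, 3), pool (2, 0, 5) — not enough R4
  blocked: T_i wants (1, 1, 0), pool (2, 0, 5) — not enough R1
  blocked: T_b wants (0, 1, 1), pool (2, 0, 5) — not enough R1
Processes that can never finish: T_f, T_i and T_b.


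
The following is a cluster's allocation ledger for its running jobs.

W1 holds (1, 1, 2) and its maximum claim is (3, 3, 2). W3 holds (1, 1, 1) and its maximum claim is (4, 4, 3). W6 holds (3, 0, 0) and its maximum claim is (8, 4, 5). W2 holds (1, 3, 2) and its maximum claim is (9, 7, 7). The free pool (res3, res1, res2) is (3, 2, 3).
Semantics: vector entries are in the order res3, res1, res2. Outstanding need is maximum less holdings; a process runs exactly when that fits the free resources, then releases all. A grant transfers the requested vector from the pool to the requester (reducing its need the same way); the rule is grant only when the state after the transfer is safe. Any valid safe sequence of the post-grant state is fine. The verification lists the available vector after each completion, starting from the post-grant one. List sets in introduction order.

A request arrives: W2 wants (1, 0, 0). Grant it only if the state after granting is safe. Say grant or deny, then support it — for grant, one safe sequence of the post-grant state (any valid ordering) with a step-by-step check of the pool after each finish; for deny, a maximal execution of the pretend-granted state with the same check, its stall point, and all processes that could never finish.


DENY — the pretend-granted state is unsafe.
Key observation: once W1, W3 finish, the pool peaks at (4, 4, 6) — and every remaining process still needs more res3 than that.
After a pretend grant, a maximal execution: W1, W3 — then nothing else fits. Check, step by step:
  pool = (2, 2, 3)
  run W1 (needs (2, 2, 0), free (2, 2, 3)); after release of (1, 1, 2) the pool is (3, 3, 5)
  run W3 (needs (3, 3, 2), free (3, 3, 5)); after release of (1, 1, 1) the pool is (4, 4, 6)
  blocked: W6 wants (5, 4, 5), pool (4, 4, 6) — not enough res3
  blocked: W2 wants (7, 4, 5), pool (4, 4, 6) — not enough res3
Processes that could never finish after the grant: W6 and W2.


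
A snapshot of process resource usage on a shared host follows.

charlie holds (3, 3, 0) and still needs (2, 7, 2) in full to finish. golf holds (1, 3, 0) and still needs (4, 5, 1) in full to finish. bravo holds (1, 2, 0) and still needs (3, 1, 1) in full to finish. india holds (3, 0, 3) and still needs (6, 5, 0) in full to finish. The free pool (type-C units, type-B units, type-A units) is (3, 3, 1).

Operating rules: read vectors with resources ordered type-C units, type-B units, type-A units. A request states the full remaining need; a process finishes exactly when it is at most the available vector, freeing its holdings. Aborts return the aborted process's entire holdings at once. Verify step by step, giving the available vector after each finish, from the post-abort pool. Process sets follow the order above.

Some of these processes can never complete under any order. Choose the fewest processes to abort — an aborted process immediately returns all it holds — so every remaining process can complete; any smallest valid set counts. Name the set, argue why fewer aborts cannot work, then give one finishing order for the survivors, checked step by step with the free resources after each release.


Abort charlie.
Key observation: the deadlocked india becomes finishable only because charlie released (3, 3, 0); it completes at step 3 below.
Why nothing smaller works: aborting no one leaves the state deadlocked as given.
One survivor order: bravo, golf, india. Verifying each step (post-abort pool first):
  pool = (6, 6, 1)
  run bravo (needs (3, 1, 1), free (6, 6, 1)); after release of (1, 2, 0) the pool is (7, 8, 1)
  run golf (needs (4, 5, 1), free (7, 8, 1)); after release of (1, 3, 0) the pool is (8, 11, 1)
  run india (needs (6, 5, 0), free (8, 11, 1)); after release of (3, 0, 3) the pool is (11, 11, 4)


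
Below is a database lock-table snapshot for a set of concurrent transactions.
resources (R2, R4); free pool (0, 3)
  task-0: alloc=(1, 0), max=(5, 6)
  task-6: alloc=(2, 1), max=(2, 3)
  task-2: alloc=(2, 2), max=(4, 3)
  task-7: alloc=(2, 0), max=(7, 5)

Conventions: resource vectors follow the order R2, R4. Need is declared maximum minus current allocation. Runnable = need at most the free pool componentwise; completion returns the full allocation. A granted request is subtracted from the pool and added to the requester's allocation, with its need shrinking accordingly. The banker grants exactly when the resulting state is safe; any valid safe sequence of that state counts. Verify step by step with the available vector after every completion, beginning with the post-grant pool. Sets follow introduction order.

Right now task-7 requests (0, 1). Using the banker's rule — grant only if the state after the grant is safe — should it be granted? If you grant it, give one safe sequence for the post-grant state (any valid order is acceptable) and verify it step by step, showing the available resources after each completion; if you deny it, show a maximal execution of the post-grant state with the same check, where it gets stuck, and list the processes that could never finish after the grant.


DENY: after the grant no complete ordering would exist.
Key observation: after task-6, task-2 the pool peaks at (4, 5), and each blocked process is short somewhere: task-0 on R4; task-7 on R2.
After a pretend grant, a maximal execution: task-6, task-2 — then nothing else fits. Step-by-step check:
  pool = (0, 2)
  run task-6 (needs (0, 2), free (0, 2)); after release of (2, 1) the pool is (2, 3)
  run task-2 (needs (2, 1), free (2, 3)); after release of (2, 2) the pool is (4, 5)
  task-0 cannot run: need (4, 6) vs free (4, 5) (insufficient R4)
  task-7 cannot run: need (5, 4) vs free (4, 5) (insufficient R2)
Post-grant, the permanently blocked set is task-0 and task-7.


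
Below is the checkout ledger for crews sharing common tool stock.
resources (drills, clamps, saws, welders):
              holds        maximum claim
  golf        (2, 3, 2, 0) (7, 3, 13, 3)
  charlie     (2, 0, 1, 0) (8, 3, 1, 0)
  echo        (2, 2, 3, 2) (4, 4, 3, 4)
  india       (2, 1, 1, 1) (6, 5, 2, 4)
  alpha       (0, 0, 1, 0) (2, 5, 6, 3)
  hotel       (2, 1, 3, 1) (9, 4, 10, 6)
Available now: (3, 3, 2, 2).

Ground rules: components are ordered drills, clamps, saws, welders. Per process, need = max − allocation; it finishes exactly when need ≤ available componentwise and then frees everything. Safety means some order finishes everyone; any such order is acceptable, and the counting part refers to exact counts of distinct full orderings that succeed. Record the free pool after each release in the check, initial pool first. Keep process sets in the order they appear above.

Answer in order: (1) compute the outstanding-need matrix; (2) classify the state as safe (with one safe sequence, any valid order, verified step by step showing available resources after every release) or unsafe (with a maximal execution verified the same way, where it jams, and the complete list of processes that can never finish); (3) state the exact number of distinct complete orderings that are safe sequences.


(1) Remaining need (order drills, clamps, saws, welders):
  golf: (5, 0, 11, 3)
  charlie: (6, 3, 0, 0)
  echo: (2, 2, 0, 2)
  india: (4, 4, 1, 3)
  alpha: (2, 5, 5, 3)
  hotel: (7, 3, 7, 5)
(2) SAFE, for example via the order echo, alpha, india, charlie, hotel, golf.
Key observation: the first exact fit in this order is echo — it needs (2, 2, 0, 2) with (3, 3, 2, 2) free, meeting a requested resource to the last unit.
Verifying each step:
  pool = (3, 3, 2, 2)
  run echo (needs (2, 2, 0, 2), free (3, 3, 2, 2)); after release of (2, 2, 3, 2) the pool is (5, 5, 5, 4)
  run alpha (needs (2, 5, 5, 3), free (5, 5, 5, 4)); after release of (0, 0, 1, 0) the pool is (5, 5, 6, 4)
  run india (needs (4, 4, 1, 3), free (5, 5, 6, 4)); after release of (2, 1, 1, 1) the pool is (7, 6, 7, 5)
  run charlie (needs (6, 3, 0, 0), free (7, 6, 7, 5)); after release of (2, 0, 1, 0) the pool is (9, 6, 8, 5)
  run hotel (needs (7, 3, 7, 5), free (9, 6, 8, 5)); after release of (2, 1, 3, 1) the pool is (11, 7, 11, 6)
  run golf (needs (5, 0, 11, 3), free (11, 7, 11, 6)); after release of (2, 3, 2, 0) the pool is (13, 10, 13, 6)
(3) The exact count: 6 of the possible complete orderings are safe sequences.


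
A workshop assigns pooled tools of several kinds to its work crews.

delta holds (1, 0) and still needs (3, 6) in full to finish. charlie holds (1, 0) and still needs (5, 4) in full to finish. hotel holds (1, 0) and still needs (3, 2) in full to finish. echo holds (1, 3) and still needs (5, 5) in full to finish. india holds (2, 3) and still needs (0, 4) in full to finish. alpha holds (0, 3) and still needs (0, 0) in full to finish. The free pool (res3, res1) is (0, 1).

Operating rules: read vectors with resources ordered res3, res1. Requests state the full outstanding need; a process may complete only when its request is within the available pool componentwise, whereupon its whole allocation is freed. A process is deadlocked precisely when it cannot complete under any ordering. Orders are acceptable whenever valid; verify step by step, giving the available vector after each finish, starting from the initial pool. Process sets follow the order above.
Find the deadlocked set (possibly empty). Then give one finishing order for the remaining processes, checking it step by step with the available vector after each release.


Deadlocked set: delta, charlie, hotel and echo.
Key observation: the wall is res3: completing alpha, india brings the pool only to (2, 7), and all the rest need more.
The rest can finish in the order alpha, india. Check, step by step:
  pool = (0, 1)
  alpha needs (0, 0) <= (0, 1) -> finishes; pool += (0, 3) = (0, 4)
  india needs (0, 4) <= (0, 4) -> finishes; pool += (2, 3) = (2, 7)
None of the blocked processes ever fits:
  delta cannot run: need (3, 6) vs free (2, 7) (insufficient res3)
  charlie cannot run: need (5, 4) vs free (2, 7) (insufficient res3)
  hotel cannot run: need (3, 2) vs free (2, 7) (insufficient res3)
  echo cannot run: need (5, 5) vs free (2, 7) (insufficient res3)


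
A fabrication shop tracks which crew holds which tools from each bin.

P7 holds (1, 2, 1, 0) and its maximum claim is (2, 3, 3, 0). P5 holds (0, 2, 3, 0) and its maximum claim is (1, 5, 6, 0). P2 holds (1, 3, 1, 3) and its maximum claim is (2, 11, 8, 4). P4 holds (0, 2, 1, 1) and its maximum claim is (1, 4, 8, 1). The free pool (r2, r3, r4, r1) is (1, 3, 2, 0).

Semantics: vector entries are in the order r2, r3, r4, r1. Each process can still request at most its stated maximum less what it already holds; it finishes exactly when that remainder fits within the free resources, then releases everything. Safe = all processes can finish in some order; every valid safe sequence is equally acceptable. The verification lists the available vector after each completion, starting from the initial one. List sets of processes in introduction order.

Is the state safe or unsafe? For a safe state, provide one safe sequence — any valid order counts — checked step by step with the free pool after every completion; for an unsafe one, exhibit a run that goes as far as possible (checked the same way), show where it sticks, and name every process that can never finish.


The state is UNSAFE.
Key observation: once P7, P5 finish, the pool peaks at (2, 7, 6, 0) — and every remaining process still needs more r4 than that.
A maximal execution: P7, P5 — then nothing else fits. Walking it through:
  pool = (1, 3, 2, 0)
  P7: need (1, 1, 2, 0) fits (1, 3, 2, 0); releases (1, 2, 1, 0), pool now (2, 5, 3, 0)
  P5: need (1, 3, 3, 0) fits (2, 5, 3, 0); releases (0, 2, 3, 0), pool now (2, 7, 6, 0)
  P2 still needs (1, 8, 7, 1) but only (2, 7, 6, 0) is free — short on r3, r4 and r1
  P4 still needs (1, 2, 7, 0) but only (2, 7, 6, 0) is free — short on r4
Permanently blocked: P2 and P4.


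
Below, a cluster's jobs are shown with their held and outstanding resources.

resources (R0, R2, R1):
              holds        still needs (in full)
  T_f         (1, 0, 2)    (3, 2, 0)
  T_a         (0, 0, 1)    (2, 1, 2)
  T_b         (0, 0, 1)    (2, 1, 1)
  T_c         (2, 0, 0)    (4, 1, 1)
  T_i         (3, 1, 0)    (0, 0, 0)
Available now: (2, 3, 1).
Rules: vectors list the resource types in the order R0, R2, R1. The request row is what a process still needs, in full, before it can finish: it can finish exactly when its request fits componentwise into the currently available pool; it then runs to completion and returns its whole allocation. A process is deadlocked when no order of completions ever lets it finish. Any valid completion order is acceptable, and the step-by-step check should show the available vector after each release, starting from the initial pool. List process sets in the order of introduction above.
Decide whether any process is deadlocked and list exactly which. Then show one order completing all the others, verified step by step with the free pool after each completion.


Nothing here is deadlocked.
Key observation: no deadlock: T_i fits now, and the freed resources carry the rest through.
One completion order for the rest: T_i, T_f, T_b, T_a, T_c. Check, step by step:
  pool = (2, 3, 1)
  T_i: need (0, 0, 0) fits (2, 3, 1); releases (3, 1, 0), pool now (5, 4, 1)
  T_f: need (3, 2, 0) fits (5, 4, 1); releases (1, 0, 2), pool now (6, 4, 3)
  T_b: need (2, 1, 1) fits (6, 4, 3); releases (0, 0, 1), pool now (6, 4, 4)
  T_a: need (2, 1, 2) fits (6, 4, 4); releases (0, 0, 1), pool now (6, 4, 5)
  T_c: need (4, 1, 1) fits (6, 4, 5); releases (2, 0, 0), pool now (8, 4, 5)


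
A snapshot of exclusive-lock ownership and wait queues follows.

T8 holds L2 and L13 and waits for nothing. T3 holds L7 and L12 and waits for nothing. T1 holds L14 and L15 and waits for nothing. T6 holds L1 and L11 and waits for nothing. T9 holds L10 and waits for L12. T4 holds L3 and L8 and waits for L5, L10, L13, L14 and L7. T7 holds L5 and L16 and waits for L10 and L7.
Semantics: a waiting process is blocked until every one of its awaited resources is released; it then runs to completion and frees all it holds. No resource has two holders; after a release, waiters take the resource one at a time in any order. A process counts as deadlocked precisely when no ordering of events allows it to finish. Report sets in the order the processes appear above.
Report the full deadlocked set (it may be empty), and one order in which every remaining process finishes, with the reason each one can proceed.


The deadlocked set is empty.
Key observation: there is no circular wait here — follow any chain and it reaches a process that is free to run now.
One completion order for the rest: T3, T1, T9, T8, T7, T6, T4.
Walking it through:
  T3: no waits; runs immediately, freeing L7 and L12
  T1: no waits; runs immediately, freeing L14 and L15
  T9: everything it awaited (L12) is free; runs, freeing L10
  T8: no waits; runs immediately, freeing L2 and L13
  T7: everything it awaited (L10 and L7) is free; runs, freeing L5 and L16
  T6: no waits; runs immediately, freeing L1 and L11
  T4: everything it awaited (L5, L10, L13, L14 and L7) is free; runs, freeing L3 and L8


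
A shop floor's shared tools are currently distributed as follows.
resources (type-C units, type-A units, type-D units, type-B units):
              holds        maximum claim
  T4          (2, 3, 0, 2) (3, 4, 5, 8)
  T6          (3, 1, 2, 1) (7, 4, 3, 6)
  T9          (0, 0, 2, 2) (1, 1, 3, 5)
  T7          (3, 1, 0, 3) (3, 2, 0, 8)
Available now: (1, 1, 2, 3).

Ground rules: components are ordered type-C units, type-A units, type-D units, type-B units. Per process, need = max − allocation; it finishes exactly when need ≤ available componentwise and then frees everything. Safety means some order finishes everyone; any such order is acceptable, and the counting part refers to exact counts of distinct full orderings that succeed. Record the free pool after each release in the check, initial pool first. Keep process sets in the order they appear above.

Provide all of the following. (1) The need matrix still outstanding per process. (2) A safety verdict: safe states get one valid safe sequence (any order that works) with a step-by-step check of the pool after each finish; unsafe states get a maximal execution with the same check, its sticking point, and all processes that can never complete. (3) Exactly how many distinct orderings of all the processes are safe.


(1) Outstanding need per process (order type-C units, type-A units, type-D units, type-B units):
  T4: (1, 1, 5, 6)
  T6: (4, 3, 1, 5)
  T9: (1, 1, 1, 3)
  T7: (0, 1, 0, 5)
(2) UNSAFE — no complete ordering exists.
Key observation: after T9, T7 the pool peaks at (4, 2, 4, 8), and each blocked process is short somewhere: T4 on type-D units; T6 on type-A units.
Going as far as possible: T9, T7; after that, nothing fits. Verifying each step:
  pool = (1, 1, 2, 3)
  T9 needs (1, 1, 1, 3) <= (1, 1, 2, 3) -> finishes; pool += (0, 0, 2, 2) = (1, 1, 4, 5)
  T7 needs (0, 1, 0, 5) <= (1, 1, 4, 5) -> finishes; pool += (3, 1, 0, 3) = (4, 2, 4, 8)
  T4 still needs (1, 1, 5, 6) but only (4, 2, 4, 8) is free — short on type-D units
  T6 still needs (4, 3, 1, 5) but only (4, 2, 4, 8) is free — short on type-A units
Permanently blocked: T4 and T6.
(3) Exactly 0 of the possible complete orderings are safe sequences.


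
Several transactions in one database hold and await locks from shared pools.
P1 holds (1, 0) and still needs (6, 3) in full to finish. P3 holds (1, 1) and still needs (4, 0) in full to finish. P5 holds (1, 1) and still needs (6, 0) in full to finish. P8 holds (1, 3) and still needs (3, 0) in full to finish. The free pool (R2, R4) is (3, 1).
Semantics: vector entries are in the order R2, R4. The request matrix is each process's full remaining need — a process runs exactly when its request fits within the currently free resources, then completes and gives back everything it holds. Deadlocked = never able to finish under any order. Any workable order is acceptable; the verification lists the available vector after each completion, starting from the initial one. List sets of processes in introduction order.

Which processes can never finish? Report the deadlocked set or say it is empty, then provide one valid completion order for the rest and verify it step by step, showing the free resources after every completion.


Deadlocked set: P1 and P5.
Key observation: no order helps: past P8, P3, the free pool tops out at (5, 5), below what each blocked process needs in R2.
A valid finishing order for the others: P8, P3. Step-by-step check:
  pool = (3, 1)
  P8 needs (3, 0) <= (3, 1) -> finishes; pool += (1, 3) = (4, 4)
  P3 needs (4, 0) <= (4, 4) -> finishes; pool += (1, 1) = (5, 5)
None of the blocked processes ever fits:
  blocked: P1 wants (6, 3), pool (5, 5) — not enough R2
  blocked: P5 wants (6, 0), pool (5, 5) — not enough R2


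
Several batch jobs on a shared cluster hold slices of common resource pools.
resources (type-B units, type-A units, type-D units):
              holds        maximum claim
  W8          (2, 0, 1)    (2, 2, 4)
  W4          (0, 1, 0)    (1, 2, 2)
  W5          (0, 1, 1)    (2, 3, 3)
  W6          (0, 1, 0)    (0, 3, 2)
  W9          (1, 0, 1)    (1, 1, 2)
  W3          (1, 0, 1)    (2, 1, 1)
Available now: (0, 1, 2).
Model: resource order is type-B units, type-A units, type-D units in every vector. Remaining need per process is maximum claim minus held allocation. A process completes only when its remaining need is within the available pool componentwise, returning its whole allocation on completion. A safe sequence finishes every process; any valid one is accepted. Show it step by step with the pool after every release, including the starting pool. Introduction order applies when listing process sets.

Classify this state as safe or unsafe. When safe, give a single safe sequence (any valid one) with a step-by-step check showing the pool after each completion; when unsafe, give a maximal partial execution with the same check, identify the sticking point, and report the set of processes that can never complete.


SAFE — a valid safe sequence is W9, W3, W4, W8, W5, W6.
Key observation: reading the order forward, W9 is the first process whose need (0, 1, 1) meets the free pool (0, 1, 2) exactly on a resource it requests.
Check, step by step:
  pool = (0, 1, 2)
  W9 needs (0, 1, 1) <= (0, 1, 2) -> finishes; pool += (1, 0, 1) = (1, 1, 3)
  W3 needs (1, 1, 0) <= (1, 1, 3) -> finishes; pool += (1, 0, 1) = (2, 1, 4)
  W4 needs (1, 1, 2) <= (2, 1, 4) -> finishes; pool += (0, 1, 0) = (2, 2, 4)
  W8 needs (0, 2, 3) <= (2, 2, 4) -> finishes; pool += (2, 0, 1) = (4, 2, 5)
  W5 needs (2, 2, 2) <= (4, 2, 5) -> finishes; pool += (0, 1, 1) = (4, 3, 6)
  W6 needs (0, 2, 2) <= (4, 3, 6) -> finishes; pool += (0, 1, 0) = (4, 4, 6)


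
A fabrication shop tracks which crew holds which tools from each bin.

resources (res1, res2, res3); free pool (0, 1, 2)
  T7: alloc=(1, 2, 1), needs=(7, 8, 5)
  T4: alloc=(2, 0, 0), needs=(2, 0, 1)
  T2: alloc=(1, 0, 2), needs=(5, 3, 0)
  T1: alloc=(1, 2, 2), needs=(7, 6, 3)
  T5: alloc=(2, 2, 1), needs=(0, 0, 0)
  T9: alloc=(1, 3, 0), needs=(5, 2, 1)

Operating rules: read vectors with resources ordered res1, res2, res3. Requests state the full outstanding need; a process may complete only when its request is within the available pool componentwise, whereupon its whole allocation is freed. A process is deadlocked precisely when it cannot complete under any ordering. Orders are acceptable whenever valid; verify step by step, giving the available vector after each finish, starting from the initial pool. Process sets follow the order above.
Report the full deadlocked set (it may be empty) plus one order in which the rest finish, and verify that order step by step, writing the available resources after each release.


Deadlocked set: T7, T2, T1 and T9.
Key observation: res1 is the bottleneck — with T5, T4 done the pool holds (4, 3, 3), short of every remaining need.
One completion order for the rest: T5, T4. Walking it through:
  pool = (0, 1, 2)
  T5 needs (0, 0, 0) <= (0, 1, 2) -> finishes; pool += (2, 2, 1) = (2, 3, 3)
  T4 needs (2, 0, 1) <= (2, 3, 3) -> finishes; pool += (2, 0, 0) = (4, 3, 3)
None of the blocked processes ever fits:
  T7 still needs (7, 8, 5) but only (4, 3, 3) is free — short on res1, res2 and res3
  T2 still needs (5, 3, 0) but only (4, 3, 3) is free — short on res1
  T1 still needs (7, 6, 3) but only (4, 3, 3) is free — short on res1 and res2
  T9 still needs (5, 2, 1) but only (4, 3, 3) is free — short on res1


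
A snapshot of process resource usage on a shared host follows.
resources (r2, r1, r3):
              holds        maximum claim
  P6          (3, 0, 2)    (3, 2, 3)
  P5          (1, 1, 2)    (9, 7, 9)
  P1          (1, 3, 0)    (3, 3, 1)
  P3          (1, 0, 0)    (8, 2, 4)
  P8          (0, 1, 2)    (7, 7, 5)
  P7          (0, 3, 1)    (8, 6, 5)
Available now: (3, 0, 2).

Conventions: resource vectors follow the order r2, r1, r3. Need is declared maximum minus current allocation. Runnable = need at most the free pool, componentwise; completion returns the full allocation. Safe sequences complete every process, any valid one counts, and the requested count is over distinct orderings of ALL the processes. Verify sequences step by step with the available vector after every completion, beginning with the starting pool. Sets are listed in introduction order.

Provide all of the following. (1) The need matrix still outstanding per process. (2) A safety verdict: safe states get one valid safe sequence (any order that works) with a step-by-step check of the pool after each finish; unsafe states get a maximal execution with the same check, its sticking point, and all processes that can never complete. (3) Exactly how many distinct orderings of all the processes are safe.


(1) Need matrix, components ordered r2, r1, r3:
  P6: (0, 2, 1)
  P5: (8, 6, 7)
  P1: (2, 0, 1)
  P3: (7, 2, 4)
  P8: (7, 6, 3)
  P7: (8, 3, 4)
(2) SAFE, for example via the order P1, P6, P3, P7, P8, P5.
Key observation: the first exact fit in this order is P3 — it needs (7, 2, 4) with (7, 3, 4) free, meeting a requested resource to the last unit.
Step-by-step check:
  pool = (3, 0, 2)
  run P1 (needs (2, 0, 1), free (3, 0, 2)); after release of (1, 3, 0) the pool is (4, 3, 2)
  run P6 (needs (0, 2, 1), free (4, 3, 2)); after release of (3, 0, 2) the pool is (7, 3, 4)
  run P3 (needs (7, 2, 4), free (7, 3, 4)); after release of (1, 0, 0) the pool is (8, 3, 4)
  run P7 (needs (8, 3, 4), free (8, 3, 4)); after release of (0, 3, 1) the pool is (8, 6, 5)
  run P8 (needs (7, 6, 3), free (8, 6, 5)); after release of (0, 1, 2) the pool is (8, 7, 7)
  run P5 (needs (8, 6, 7), free (8, 7, 7)); after release of (1, 1, 2) the pool is (9, 8, 9)
(3) Exactly 1 of the possible complete orderings is a safe sequence.


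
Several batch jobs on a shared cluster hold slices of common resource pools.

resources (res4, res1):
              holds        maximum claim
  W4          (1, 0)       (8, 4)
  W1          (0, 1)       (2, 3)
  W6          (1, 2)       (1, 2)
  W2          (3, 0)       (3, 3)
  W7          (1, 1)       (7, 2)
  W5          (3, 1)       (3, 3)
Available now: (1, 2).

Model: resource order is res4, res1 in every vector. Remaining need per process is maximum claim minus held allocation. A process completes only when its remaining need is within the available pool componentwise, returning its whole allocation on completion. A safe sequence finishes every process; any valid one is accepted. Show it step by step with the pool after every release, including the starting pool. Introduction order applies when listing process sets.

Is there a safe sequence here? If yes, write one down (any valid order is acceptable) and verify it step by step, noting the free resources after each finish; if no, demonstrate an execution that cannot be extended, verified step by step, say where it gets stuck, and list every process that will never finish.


SAFE. One safe sequence: W5, W2, W7, W4, W6, W1.
Key observation: W5 is the earliest step where a requested resource binds exactly: need (0, 2), pool (1, 2) at its turn.
Check, step by step:
  pool = (1, 2)
  W5 needs (0, 2) <= (1, 2) -> finishes; pool += (3, 1) = (4, 3)
  W2 needs (0, 3) <= (4, 3) -> finishes; pool += (3, 0) = (7, 3)
  W7 needs (6, 1) <= (7, 3) -> finishes; pool += (1, 1) = (8, 4)
  W4 needs (7, 4) <= (8, 4) -> finishes; pool += (1, 0) = (9, 4)
  W6 needs (0, 0) <= (9, 4) -> finishes; pool += (1, 2) = (10, 6)
  W1 needs (2, 2) <= (10, 6) -> finishes; pool += (0, 1) = (10, 7)


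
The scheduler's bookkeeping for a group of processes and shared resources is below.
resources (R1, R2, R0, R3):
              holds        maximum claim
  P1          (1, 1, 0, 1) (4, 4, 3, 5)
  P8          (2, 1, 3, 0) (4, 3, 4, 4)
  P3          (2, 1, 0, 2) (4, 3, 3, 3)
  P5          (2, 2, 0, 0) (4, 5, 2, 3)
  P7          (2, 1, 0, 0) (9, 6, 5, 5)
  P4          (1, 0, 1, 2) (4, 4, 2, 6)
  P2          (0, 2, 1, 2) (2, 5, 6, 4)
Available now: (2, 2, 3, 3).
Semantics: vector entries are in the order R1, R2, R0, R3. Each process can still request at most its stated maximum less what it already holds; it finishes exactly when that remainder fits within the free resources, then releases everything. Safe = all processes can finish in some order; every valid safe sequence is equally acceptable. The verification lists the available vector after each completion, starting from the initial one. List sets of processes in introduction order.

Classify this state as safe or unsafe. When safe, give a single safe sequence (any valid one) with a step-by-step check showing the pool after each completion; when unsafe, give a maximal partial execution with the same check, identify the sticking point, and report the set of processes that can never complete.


The state is SAFE; one workable sequence: P3, P1, P8, P4, P5, P2, P7.
Key observation: at P3 the run first touches a limit — (2, 2, 3, 1) against (2, 2, 3, 3), exact on a resource it actually requests.
Verifying each step:
  pool = (2, 2, 3, 3)
  P3: need (2, 2, 3, 1) fits (2, 2, 3, 3); releases (2, 1, 0, 2), pool now (4, 3, 3, 5)
  P1: need (3, 3, 3, 4) fits (4, 3, 3, 5); releases (1, 1, 0, 1), pool now (5, 4, 3, 6)
  P8: need (2, 2, 1, 4) fits (5, 4, 3, 6); releases (2, 1, 3, 0), pool now (7, 5, 6, 6)
  P4: need (3, 4, 1, 4) fits (7, 5, 6, 6); releases (1, 0, 1, 2), pool now (8, 5, 7, 8)
  P5: need (2, 3, 2, 3) fits (8, 5, 7, 8); releases (2, 2, 0, 0), pool now (10, 7, 7, 8)
  P2: need (2, 3, 5, 2) fits (10, 7, 7, 8); releases (0, 2, 1, 2), pool now (10, 9, 8, 10)
  P7: need (7, 5, 5, 5) fits (10, 9, 8, 10); releases (2, 1, 0, 0), pool now (12, 10, 8, 10)


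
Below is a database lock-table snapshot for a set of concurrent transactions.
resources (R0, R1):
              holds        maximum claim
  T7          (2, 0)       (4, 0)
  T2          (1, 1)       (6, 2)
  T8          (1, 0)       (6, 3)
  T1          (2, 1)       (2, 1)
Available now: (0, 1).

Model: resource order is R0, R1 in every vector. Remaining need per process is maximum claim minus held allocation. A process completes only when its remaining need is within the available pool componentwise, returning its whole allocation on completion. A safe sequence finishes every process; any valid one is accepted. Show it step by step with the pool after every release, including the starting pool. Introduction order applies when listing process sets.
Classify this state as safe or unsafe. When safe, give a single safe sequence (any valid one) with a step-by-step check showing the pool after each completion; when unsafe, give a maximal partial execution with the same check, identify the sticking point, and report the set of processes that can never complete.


The state is UNSAFE.
Key observation: after T1, T7 complete, (4, 2) is the best the pool ever gets, yet each leftover process wants more R0.
Going as far as possible: T1, T7; after that, nothing fits. Verifying each step:
  pool = (0, 1)
  run T1 (needs (0, 0), free (0, 1)); after release of (2, 1) the pool is (2, 2)
  run T7 (needs (2, 0), free (2, 2)); after release of (2, 0) the pool is (4, 2)
  T2 still needs (5, 1) but only (4, 2) is free — short on R0
  T8 still needs (5, 3) but only (4, 2) is free — short on R0 and R1
Processes that can never finish: T2 and T8.


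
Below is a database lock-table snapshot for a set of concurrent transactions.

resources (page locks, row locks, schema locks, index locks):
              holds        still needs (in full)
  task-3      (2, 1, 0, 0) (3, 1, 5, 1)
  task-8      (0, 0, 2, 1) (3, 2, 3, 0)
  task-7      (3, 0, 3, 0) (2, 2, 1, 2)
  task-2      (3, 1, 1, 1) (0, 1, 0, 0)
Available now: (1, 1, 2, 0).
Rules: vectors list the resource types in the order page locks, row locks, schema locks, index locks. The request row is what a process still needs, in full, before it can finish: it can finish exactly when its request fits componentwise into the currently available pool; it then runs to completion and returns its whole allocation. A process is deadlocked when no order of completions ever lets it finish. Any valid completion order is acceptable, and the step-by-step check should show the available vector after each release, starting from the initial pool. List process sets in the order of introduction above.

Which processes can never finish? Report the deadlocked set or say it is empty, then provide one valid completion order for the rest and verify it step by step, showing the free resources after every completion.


No process is deadlocked.
Key observation: no deadlock: task-2 fits now, and the freed resources carry the rest through.
One completion order for the rest: task-2, task-8, task-7, task-3. Check, step by step:
  pool = (1, 1, 2, 0)
  task-2 needs (0, 1, 0, 0) <= (1, 1, 2, 0) -> finishes; pool += (3, 1, 1, 1) = (4, 2, 3, 1)
  task-8 needs (3, 2, 3, 0) <= (4, 2, 3, 1) -> finishes; pool += (0, 0, 2, 1) = (4, 2, 5, 2)
  task-7 needs (2, 2, 1, 2) <= (4, 2, 5, 2) -> finishes; pool += (3, 0, 3, 0) = (7, 2, 8, 2)
  task-3 needs (3, 1, 5, 1) <= (7, 2, 8, 2) -> finishes; pool += (2, 1, 0, 0) = (9, 3, 8, 2)


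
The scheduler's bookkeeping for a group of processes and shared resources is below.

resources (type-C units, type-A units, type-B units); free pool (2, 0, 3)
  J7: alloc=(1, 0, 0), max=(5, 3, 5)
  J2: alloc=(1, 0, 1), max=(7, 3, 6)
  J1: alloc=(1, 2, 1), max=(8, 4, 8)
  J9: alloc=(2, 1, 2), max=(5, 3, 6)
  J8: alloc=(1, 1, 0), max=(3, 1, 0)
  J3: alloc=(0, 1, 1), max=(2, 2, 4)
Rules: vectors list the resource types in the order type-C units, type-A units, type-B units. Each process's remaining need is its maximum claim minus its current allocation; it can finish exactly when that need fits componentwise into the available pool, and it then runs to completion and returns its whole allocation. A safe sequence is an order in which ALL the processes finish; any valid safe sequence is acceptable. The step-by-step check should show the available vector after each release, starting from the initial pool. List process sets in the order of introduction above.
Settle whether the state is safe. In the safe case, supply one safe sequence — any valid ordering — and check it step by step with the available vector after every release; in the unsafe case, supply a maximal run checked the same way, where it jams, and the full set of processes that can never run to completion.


The state is SAFE; one workable sequence: J8, J3, J9, J7, J2, J1.
Key observation: the order's first zero-slack moment is J8 ((2, 0, 0) needed, (2, 0, 3) free — a requested resource with nothing to spare).
Step-by-step check:
  pool = (2, 0, 3)
  run J8 (needs (2, 0, 0), free (2, 0, 3)); after release of (1, 1, 0) the pool is (3, 1, 3)
  run J3 (needs (2, 1, 3), free (3, 1, 3)); after release of (0, 1, 1) the pool is (3, 2, 4)
  run J9 (needs (3, 2, 4), free (3, 2, 4)); after release of (2, 1, 2) the pool is (5, 3, 6)
  run J7 (needs (4, 3, 5), free (5, 3, 6)); after release of (1, 0, 0) the pool is (6, 3, 6)
  run J2 (needs (6, 3, 5), free (6, 3, 6)); after release of (1, 0, 1) the pool is (7, 3, 7)
  run J1 (needs (7, 2, 7), free (7, 3, 7)); after release of (1, 2, 1) the pool is (8, 5, 8)
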